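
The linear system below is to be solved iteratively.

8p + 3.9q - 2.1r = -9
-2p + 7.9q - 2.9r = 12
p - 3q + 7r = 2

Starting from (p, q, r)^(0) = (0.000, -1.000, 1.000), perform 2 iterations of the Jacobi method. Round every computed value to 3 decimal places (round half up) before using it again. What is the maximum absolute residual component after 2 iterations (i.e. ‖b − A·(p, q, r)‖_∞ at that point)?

4.716

Iteration 1:
  p = (-9 - (3.9)·-1.000 - (-2.1)·1.000) / (8) = -0.375
  q = (12 - (-2)·0.000 - (-2.9)·1.000) / (7.9) = 1.886
  r = (2 - (1)·0.000 - (-3)·-1.000) / (7) = -0.143
Iteration 2:
  p = (-9 - (3.9)·1.886 - (-2.1)·-0.143) / (8) = -2.082
  q = (12 - (-2)·-0.375 - (-2.9)·-0.143) / (7.9) = 1.372
  r = (2 - (1)·-0.375 - (-3)·1.886) / (7) = 1.148
Residual b − A·x = (4.716, 0.326, 0.162); ∞-norm = 4.716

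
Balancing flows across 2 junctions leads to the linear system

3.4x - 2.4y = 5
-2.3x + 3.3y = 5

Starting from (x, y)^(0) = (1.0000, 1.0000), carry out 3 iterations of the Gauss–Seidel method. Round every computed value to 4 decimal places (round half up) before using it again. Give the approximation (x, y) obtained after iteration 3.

Iteration 1:
  x = (5 - (-2.4)·1.0000) / (3.4) = 2.1765
  y = (5 - (-2.3)·2.1765) / (3.3) = 3.0321
Iteration 2:
  x = (5 - (-2.4)·3.0321) / (3.4) = 3.6109
  y = (5 - (-2.3)·3.6109) / (3.3) = 4.0318
Iteration 3:
  x = (5 - (-2.4)·4.0318) / (3.4) = 4.3166
  y = (5 - (-2.3)·4.3166) / (3.3) = 4.5237

(4.3166, 4.5237)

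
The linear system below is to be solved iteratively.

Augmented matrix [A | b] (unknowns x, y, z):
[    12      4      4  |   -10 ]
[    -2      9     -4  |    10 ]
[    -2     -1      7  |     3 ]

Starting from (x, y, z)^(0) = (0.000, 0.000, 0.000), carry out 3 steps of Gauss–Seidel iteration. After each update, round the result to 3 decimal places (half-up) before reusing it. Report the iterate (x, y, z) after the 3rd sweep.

Iteration 1:
  x = (-10 - (4)·0.000 - (4)·0.000) / (12) = -0.833
  y = (10 - (-2)·-0.833 - (-4)·0.000) / (9) = 0.926
  z = (3 - (-2)·-0.833 - (-1)·0.926) / (7) = 0.323
Iteration 2:
  x = (-10 - (4)·0.926 - (4)·0.323) / (12) = -1.250
  y = (10 - (-2)·-1.250 - (-4)·0.323) / (9) = 0.977
  z = (3 - (-2)·-1.250 - (-1)·0.977) / (7) = 0.211
Iteration 3:
  x = (-10 - (4)·0.977 - (4)·0.211) / (12) = -1.229
  y = (10 - (-2)·-1.229 - (-4)·0.211) / (9) = 0.932
  z = (3 - (-2)·-1.229 - (-1)·0.932) / (7) = 0.211

(-1.229, 0.932, 0.211)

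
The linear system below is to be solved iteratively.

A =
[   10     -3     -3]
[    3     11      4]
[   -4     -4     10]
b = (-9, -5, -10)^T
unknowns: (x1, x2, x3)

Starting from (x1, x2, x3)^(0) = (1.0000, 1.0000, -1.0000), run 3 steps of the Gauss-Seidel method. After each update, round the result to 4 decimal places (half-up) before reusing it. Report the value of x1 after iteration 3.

Iteration 1:
  x1 = (-9 - (-3)·1.0000 - (-3)·-1.0000) / (10) = -0.9000
  x2 = (-5 - (3)·-0.9000 - (4)·-1.0000) / (11) = 0.1545
  x3 = (-10 - (-4)·-0.9000 - (-4)·0.1545) / (10) = -1.2982
Iteration 2:
  x1 = (-9 - (-3)·0.1545 - (-3)·-1.2982) / (10) = -1.2431
  x2 = (-5 - (3)·-1.2431 - (4)·-1.2982) / (11) = 0.3566
  x3 = (-10 - (-4)·-1.2431 - (-4)·0.3566) / (10) = -1.3546
Iteration 3:
  x1 = (-9 - (-3)·0.3566 - (-3)·-1.3546) / (10) = -1.1994
  x2 = (-5 - (3)·-1.1994 - (4)·-1.3546) / (11) = 0.3651
  x3 = (-10 - (-4)·-1.1994 - (-4)·0.3651) / (10) = -1.3337

-1.1994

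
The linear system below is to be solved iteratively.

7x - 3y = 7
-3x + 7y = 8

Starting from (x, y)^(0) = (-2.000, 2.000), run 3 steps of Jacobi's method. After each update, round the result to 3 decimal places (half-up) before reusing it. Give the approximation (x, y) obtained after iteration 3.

(1.831, 1.624)

Iteration 1:
  x = (7 - (-3)·2.000) / (7) = 1.857
  y = (8 - (-3)·-2.000) / (7) = 0.286
Iteration 2:
  x = (7 - (-3)·0.286) / (7) = 1.123
  y = (8 - (-3)·1.857) / (7) = 1.939
Iteration 3:
  x = (7 - (-3)·1.939) / (7) = 1.831
  y = (8 - (-3)·1.123) / (7) = 1.624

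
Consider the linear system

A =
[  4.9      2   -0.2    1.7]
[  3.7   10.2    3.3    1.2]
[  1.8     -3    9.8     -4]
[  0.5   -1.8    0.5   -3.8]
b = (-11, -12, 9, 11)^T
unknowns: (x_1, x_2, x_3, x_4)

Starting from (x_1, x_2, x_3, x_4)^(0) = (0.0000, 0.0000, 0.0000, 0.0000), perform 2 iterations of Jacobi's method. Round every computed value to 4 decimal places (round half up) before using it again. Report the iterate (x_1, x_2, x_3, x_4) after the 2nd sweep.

(-0.7229, -0.3187, -0.2110, -2.5120)

Iteration 1:
  x_1 = (-11 - (2)·0.0000 - (-0.2)·0.0000 - (1.7)·0.0000) / (4.9) = -2.2449
  x_2 = (-12 - (3.7)·0.0000 - (3.3)·0.0000 - (1.2)·0.0000) / (10.2) = -1.1765
  x_3 = (9 - (1.8)·0.0000 - (-3)·0.0000 - (-4)·0.0000) / (9.8) = 0.9184
  x_4 = (11 - (0.5)·0.0000 - (-1.8)·0.0000 - (0.5)·0.0000) / (-3.8) = -2.8947
Iteration 2:
  x_1 = (-11 - (2)·-1.1765 - (-0.2)·0.9184 - (1.7)·-2.8947) / (4.9) = -0.7229
  x_2 = (-12 - (3.7)·-2.2449 - (3.3)·0.9184 - (1.2)·-2.8947) / (10.2) = -0.3187
  x_3 = (9 - (1.8)·-2.2449 - (-3)·-1.1765 - (-4)·-2.8947) / (9.8) = -0.2110
  x_4 = (11 - (0.5)·-2.2449 - (-1.8)·-1.1765 - (0.5)·0.9184) / (-3.8) = -2.5120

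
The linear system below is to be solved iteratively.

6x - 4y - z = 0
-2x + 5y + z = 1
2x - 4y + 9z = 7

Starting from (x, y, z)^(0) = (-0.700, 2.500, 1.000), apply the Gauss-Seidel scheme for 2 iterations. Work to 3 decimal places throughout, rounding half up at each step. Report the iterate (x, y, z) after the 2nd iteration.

(0.605, 0.303, 0.778)

Iteration 1:
  x = (0 - (-4)·2.500 - (-1)·1.000) / (6) = 1.833
  y = (1 - (-2)·1.833 - (1)·1.000) / (5) = 0.733
  z = (7 - (2)·1.833 - (-4)·0.733) / (9) = 0.696
Iteration 2:
  x = (0 - (-4)·0.733 - (-1)·0.696) / (6) = 0.605
  y = (1 - (-2)·0.605 - (1)·0.696) / (5) = 0.303
  z = (7 - (2)·0.605 - (-4)·0.303) / (9) = 0.778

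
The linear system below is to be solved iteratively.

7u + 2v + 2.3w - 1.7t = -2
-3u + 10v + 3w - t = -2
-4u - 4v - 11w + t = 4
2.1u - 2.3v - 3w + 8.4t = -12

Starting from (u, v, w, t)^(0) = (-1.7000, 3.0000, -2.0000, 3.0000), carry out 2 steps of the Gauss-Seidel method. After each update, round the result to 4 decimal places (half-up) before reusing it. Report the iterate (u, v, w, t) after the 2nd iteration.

Iteration 1:
  u = (-2 - (2)·3.0000 - (2.3)·-2.0000 - (-1.7)·3.0000) / (7) = 0.2429
  v = (-2 - (-3)·0.2429 - (3)·-2.0000 - (-1)·3.0000) / (10) = 0.7729
  w = (4 - (-4)·0.2429 - (-4)·0.7729 - (1)·3.0000) / (-11) = -0.4603
  t = (-12 - (2.1)·0.2429 - (-2.3)·0.7729 - (-3)·-0.4603) / (8.4) = -1.4421
Iteration 2:
  u = (-2 - (2)·0.7729 - (2.3)·-0.4603 - (-1.7)·-1.4421) / (7) = -0.7055
  v = (-2 - (-3)·-0.7055 - (3)·-0.4603 - (-1)·-1.4421) / (10) = -0.4178
  w = (4 - (-4)·-0.7055 - (-4)·-0.4178 - (1)·-1.4421) / (-11) = -0.0863
  t = (-12 - (2.1)·-0.7055 - (-2.3)·-0.4178 - (-3)·-0.0863) / (8.4) = -1.3974

(-0.7055, -0.4178, -0.0863, -1.3974)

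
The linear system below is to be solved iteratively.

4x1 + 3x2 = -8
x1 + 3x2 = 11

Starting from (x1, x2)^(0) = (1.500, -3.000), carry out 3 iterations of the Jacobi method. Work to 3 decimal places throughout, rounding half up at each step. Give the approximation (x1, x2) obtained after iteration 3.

Iteration 1:
  x1 = (-8 - (3)·-3.000) / (4) = 0.250
  x2 = (11 - (1)·1.500) / (3) = 3.167
Iteration 2:
  x1 = (-8 - (3)·3.167) / (4) = -4.375
  x2 = (11 - (1)·0.250) / (3) = 3.583
Iteration 3:
  x1 = (-8 - (3)·3.583) / (4) = -4.687
  x2 = (11 - (1)·-4.375) / (3) = 5.125

(-4.687, 5.125)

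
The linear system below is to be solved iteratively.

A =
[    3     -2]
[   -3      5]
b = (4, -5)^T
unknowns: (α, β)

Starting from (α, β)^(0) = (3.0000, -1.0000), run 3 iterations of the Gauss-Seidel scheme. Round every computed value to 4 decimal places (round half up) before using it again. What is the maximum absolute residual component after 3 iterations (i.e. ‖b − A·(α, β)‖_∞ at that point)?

0.1280

Iteration 1:
  α = (4 - (-2)·-1.0000) / (3) = 0.6667
  β = (-5 - (-3)·0.6667) / (5) = -0.6000
Iteration 2:
  α = (4 - (-2)·-0.6000) / (3) = 0.9333
  β = (-5 - (-3)·0.9333) / (5) = -0.4400
Iteration 3:
  α = (4 - (-2)·-0.4400) / (3) = 1.0400
  β = (-5 - (-3)·1.0400) / (5) = -0.3760
Residual b − A·x = (0.1280, 0.0000); ∞-norm = 0.1280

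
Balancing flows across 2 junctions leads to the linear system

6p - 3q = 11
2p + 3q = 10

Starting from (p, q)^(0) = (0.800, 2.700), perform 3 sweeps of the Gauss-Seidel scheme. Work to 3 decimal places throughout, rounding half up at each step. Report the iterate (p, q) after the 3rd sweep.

Iteration 1:
  p = (11 - (-3)·2.700) / (6) = 3.183
  q = (10 - (2)·3.183) / (3) = 1.211
Iteration 2:
  p = (11 - (-3)·1.211) / (6) = 2.439
  q = (10 - (2)·2.439) / (3) = 1.707
Iteration 3:
  p = (11 - (-3)·1.707) / (6) = 2.687
  q = (10 - (2)·2.687) / (3) = 1.542

(2.687, 1.542)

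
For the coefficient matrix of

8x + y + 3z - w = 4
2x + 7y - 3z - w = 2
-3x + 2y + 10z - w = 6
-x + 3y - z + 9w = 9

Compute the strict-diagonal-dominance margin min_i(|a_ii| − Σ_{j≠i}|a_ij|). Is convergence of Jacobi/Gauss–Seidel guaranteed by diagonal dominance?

1

row 1: |8| − (1+3+1) = 3
row 2: |7| − (2+3+1) = 1
row 3: |10| − (3+2+1) = 4
row 4: |9| − (1+3+1) = 4
minimum over rows = 1 → strictly diagonally dominant (convergence guaranteed)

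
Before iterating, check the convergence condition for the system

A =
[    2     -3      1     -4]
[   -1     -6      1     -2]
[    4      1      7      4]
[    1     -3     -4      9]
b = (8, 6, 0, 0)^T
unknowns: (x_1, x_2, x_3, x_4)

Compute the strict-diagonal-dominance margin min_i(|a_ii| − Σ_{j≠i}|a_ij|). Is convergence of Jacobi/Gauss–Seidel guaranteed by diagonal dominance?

row 1: |2| − (3+1+4) = -6
row 2: |-6| − (1+1+2) = 2
row 3: |7| − (4+1+4) = -2
row 4: |9| − (1+3+4) = 1
minimum over rows = -6 → not strictly diagonally dominant

-6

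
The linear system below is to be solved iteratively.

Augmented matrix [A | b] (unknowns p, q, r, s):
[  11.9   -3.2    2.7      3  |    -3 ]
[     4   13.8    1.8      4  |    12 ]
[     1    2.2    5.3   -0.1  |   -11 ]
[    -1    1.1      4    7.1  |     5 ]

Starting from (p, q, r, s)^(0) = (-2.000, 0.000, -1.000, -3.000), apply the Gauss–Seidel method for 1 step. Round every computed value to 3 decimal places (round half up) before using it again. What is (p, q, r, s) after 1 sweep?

Iteration 1:
  p = (-3 - (-3.2)·0.000 - (2.7)·-1.000 - (3)·-3.000) / (11.9) = 0.731
  q = (12 - (4)·0.731 - (1.8)·-1.000 - (4)·-3.000) / (13.8) = 1.658
  r = (-11 - (1)·0.731 - (2.2)·1.658 - (-0.1)·-3.000) / (5.3) = -2.958
  s = (5 - (-1)·0.731 - (1.1)·1.658 - (4)·-2.958) / (7.1) = 2.217

(0.731, 1.658, -2.958, 2.217)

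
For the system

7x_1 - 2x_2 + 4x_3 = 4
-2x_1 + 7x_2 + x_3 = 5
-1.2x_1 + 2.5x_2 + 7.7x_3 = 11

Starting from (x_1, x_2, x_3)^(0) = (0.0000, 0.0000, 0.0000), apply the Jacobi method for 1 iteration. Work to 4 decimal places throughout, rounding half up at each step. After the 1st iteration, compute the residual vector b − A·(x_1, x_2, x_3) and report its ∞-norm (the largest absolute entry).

4.2856

Iteration 1:
  x_1 = (4 - (-2)·0.0000 - (4)·0.0000) / (7) = 0.5714
  x_2 = (5 - (-2)·0.0000 - (1)·0.0000) / (7) = 0.7143
  x_3 = (11 - (-1.2)·0.0000 - (2.5)·0.0000) / (7.7) = 1.4286
Residual b − A·x = (-4.2856, -0.2859, -1.1003); ∞-norm = 4.2856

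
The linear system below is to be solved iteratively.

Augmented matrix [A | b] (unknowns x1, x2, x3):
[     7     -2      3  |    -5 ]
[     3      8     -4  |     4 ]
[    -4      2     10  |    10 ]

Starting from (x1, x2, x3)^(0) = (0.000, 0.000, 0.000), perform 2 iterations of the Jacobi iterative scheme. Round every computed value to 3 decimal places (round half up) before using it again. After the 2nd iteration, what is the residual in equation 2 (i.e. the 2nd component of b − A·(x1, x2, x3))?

-0.688

Iteration 1:
  x1 = (-5 - (-2)·0.000 - (3)·0.000) / (7) = -0.714
  x2 = (4 - (3)·0.000 - (-4)·0.000) / (8) = 0.500
  x3 = (10 - (-4)·0.000 - (2)·0.000) / (10) = 1.000
Iteration 2:
  x1 = (-5 - (-2)·0.500 - (3)·1.000) / (7) = -1.000
  x2 = (4 - (3)·-0.714 - (-4)·1.000) / (8) = 1.268
  x3 = (10 - (-4)·-0.714 - (2)·0.500) / (10) = 0.614
Residual b − A·x = (2.694, -0.688, -2.676)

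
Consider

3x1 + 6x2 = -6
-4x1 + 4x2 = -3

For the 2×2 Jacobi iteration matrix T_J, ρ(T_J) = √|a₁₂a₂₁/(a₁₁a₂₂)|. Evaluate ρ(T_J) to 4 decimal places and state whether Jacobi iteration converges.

a₁₂a₂₁/(a₁₁a₂₂) = (6)·(-4) / ((3)·(4)) = -2.000000
ρ = √|-2.000000| = √2.000000 = 1.4142
ρ > 1, so Jacobi diverges

1.4142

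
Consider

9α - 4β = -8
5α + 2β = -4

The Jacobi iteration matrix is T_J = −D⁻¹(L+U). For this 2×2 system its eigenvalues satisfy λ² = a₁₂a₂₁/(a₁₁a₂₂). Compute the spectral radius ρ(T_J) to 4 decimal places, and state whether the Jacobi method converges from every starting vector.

1.0541

a₁₂a₂₁/(a₁₁a₂₂) = (-4)·(5) / ((9)·(2)) = -1.111111
ρ = √|-1.111111| = √1.111111 = 1.0541
ρ > 1, so Jacobi diverges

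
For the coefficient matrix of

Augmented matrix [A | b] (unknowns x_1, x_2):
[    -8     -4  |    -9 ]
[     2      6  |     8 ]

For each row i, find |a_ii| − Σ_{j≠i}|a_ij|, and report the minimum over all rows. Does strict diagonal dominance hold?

row 1: |-8| − (4) = 4
row 2: |6| − (2) = 4
minimum over rows = 4 → strictly diagonally dominant (convergence guaranteed)

4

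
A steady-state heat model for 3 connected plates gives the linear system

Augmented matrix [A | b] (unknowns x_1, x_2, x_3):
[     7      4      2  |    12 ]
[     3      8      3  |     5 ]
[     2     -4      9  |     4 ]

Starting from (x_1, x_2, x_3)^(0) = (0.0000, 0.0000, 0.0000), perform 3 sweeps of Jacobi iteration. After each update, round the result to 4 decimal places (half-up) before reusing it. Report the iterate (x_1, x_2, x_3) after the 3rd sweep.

Iteration 1:
  x_1 = (12 - (4)·0.0000 - (2)·0.0000) / (7) = 1.7143
  x_2 = (5 - (3)·0.0000 - (3)·0.0000) / (8) = 0.6250
  x_3 = (4 - (2)·0.0000 - (-4)·0.0000) / (9) = 0.4444
Iteration 2:
  x_1 = (12 - (4)·0.6250 - (2)·0.4444) / (7) = 1.2302
  x_2 = (5 - (3)·1.7143 - (3)·0.4444) / (8) = -0.1845
  x_3 = (4 - (2)·1.7143 - (-4)·0.6250) / (9) = 0.3413
Iteration 3:
  x_1 = (12 - (4)·-0.1845 - (2)·0.3413) / (7) = 1.7222
  x_2 = (5 - (3)·1.2302 - (3)·0.3413) / (8) = 0.0357
  x_3 = (4 - (2)·1.2302 - (-4)·-0.1845) / (9) = 0.0891

(1.7222, 0.0357, 0.0891)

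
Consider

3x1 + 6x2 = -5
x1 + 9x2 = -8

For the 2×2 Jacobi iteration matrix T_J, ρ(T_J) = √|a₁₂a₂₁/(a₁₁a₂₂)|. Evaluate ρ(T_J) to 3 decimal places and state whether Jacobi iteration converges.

0.471

a₁₂a₂₁/(a₁₁a₂₂) = (6)·(1) / ((3)·(9)) = 0.222222
ρ = √|0.222222| = √0.222222 = 0.471
ρ < 1, so Jacobi converges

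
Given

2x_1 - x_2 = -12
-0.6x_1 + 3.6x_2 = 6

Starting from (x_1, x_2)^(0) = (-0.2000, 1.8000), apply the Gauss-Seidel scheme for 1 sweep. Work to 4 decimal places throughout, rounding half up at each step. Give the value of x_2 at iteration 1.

Iteration 1:
  x_1 = (-12 - (-1)·1.8000) / (2) = -5.1000
  x_2 = (6 - (-0.6)·-5.1000) / (3.6) = 0.8167

0.8167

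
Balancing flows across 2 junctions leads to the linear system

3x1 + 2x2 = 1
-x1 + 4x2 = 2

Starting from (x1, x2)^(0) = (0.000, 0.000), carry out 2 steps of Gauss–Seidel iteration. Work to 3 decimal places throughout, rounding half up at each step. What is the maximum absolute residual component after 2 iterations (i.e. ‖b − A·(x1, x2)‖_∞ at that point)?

0.193

Iteration 1:
  x1 = (1 - (2)·0.000) / (3) = 0.333
  x2 = (2 - (-1)·0.333) / (4) = 0.583
Iteration 2:
  x1 = (1 - (2)·0.583) / (3) = -0.055
  x2 = (2 - (-1)·-0.055) / (4) = 0.486
Residual b − A·x = (0.193, 0.001); ∞-norm = 0.193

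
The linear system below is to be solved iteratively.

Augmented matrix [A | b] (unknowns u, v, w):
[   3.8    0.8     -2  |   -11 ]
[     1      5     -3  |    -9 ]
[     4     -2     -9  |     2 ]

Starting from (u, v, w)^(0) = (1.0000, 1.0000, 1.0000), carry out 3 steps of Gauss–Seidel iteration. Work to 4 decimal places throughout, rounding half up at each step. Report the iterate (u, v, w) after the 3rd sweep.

(-3.1985, -1.9510, -1.2102)

Iteration 1:
  u = (-11 - (0.8)·1.0000 - (-2)·1.0000) / (3.8) = -2.5789
  v = (-9 - (1)·-2.5789 - (-3)·1.0000) / (5) = -0.6842
  w = (2 - (4)·-2.5789 - (-2)·-0.6842) / (-9) = -1.2164
Iteration 2:
  u = (-11 - (0.8)·-0.6842 - (-2)·-1.2164) / (3.8) = -3.3909
  v = (-9 - (1)·-3.3909 - (-3)·-1.2164) / (5) = -1.8517
  w = (2 - (4)·-3.3909 - (-2)·-1.8517) / (-9) = -1.3178
Iteration 3:
  u = (-11 - (0.8)·-1.8517 - (-2)·-1.3178) / (3.8) = -3.1985
  v = (-9 - (1)·-3.1985 - (-3)·-1.3178) / (5) = -1.9510
  w = (2 - (4)·-3.1985 - (-2)·-1.9510) / (-9) = -1.2102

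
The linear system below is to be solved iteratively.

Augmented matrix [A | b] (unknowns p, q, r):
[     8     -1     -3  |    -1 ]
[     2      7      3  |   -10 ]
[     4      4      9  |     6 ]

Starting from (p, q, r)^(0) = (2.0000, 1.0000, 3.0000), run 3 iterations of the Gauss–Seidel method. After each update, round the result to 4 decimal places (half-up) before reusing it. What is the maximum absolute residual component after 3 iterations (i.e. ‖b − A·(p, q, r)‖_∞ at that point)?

0.1629

Iteration 1:
  p = (-1 - (-1)·1.0000 - (-3)·3.0000) / (8) = 1.1250
  q = (-10 - (2)·1.1250 - (3)·3.0000) / (7) = -3.0357
  r = (6 - (4)·1.1250 - (4)·-3.0357) / (9) = 1.5159
Iteration 2:
  p = (-1 - (-1)·-3.0357 - (-3)·1.5159) / (8) = 0.0640
  q = (-10 - (2)·0.0640 - (3)·1.5159) / (7) = -2.0965
  r = (6 - (4)·0.0640 - (4)·-2.0965) / (9) = 1.5700
Iteration 3:
  p = (-1 - (-1)·-2.0965 - (-3)·1.5700) / (8) = 0.2017
  q = (-10 - (2)·0.2017 - (3)·1.5700) / (7) = -2.1591
  r = (6 - (4)·0.2017 - (4)·-2.1591) / (9) = 1.5366
Residual b − A·x = (-0.1629, 0.1005, 0.0002); ∞-norm = 0.1629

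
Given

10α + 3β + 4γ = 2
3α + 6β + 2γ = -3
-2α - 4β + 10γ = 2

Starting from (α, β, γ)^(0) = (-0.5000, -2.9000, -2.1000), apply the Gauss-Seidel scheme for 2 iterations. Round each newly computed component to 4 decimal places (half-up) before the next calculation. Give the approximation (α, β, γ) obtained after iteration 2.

(0.3145, -0.7506, -0.0373)

Iteration 1:
  α = (2 - (3)·-2.9000 - (4)·-2.1000) / (10) = 1.9100
  β = (-3 - (3)·1.9100 - (2)·-2.1000) / (6) = -0.7550
  γ = (2 - (-2)·1.9100 - (-4)·-0.7550) / (10) = 0.2800
Iteration 2:
  α = (2 - (3)·-0.7550 - (4)·0.2800) / (10) = 0.3145
  β = (-3 - (3)·0.3145 - (2)·0.2800) / (6) = -0.7506
  γ = (2 - (-2)·0.3145 - (-4)·-0.7506) / (10) = -0.0373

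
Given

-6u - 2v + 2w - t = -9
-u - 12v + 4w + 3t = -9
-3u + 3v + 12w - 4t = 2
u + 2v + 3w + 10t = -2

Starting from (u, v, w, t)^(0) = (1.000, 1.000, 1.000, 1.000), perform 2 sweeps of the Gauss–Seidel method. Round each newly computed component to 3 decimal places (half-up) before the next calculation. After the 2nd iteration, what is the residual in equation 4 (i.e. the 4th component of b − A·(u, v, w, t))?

Iteration 1:
  u = (-9 - (-2)·1.000 - (2)·1.000 - (-1)·1.000) / (-6) = 1.333
  v = (-9 - (-1)·1.333 - (4)·1.000 - (3)·1.000) / (-12) = 1.222
  w = (2 - (-3)·1.333 - (3)·1.222 - (-4)·1.000) / (12) = 0.528
  t = (-2 - (1)·1.333 - (2)·1.222 - (3)·0.528) / (10) = -0.736
Iteration 2:
  u = (-9 - (-2)·1.222 - (2)·0.528 - (-1)·-0.736) / (-6) = 1.391
  v = (-9 - (-1)·1.391 - (4)·0.528 - (3)·-0.736) / (-12) = 0.626
  w = (2 - (-3)·1.391 - (3)·0.626 - (-4)·-0.736) / (12) = 0.113
  t = (-2 - (1)·1.391 - (2)·0.626 - (3)·0.113) / (10) = -0.498
Residual b − A·x = (-0.126, 0.945, 0.947, -0.002)

-0.002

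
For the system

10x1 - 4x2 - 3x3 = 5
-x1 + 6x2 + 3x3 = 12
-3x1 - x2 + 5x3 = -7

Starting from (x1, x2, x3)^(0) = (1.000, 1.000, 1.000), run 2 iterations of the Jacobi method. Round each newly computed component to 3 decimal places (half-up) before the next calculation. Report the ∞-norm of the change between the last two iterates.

Iteration 1:
  x1 = (5 - (-4)·1.000 - (-3)·1.000) / (10) = 1.200
  x2 = (12 - (-1)·1.000 - (3)·1.000) / (6) = 1.667
  x3 = (-7 - (-3)·1.000 - (-1)·1.000) / (5) = -0.600
Iteration 2:
  x1 = (5 - (-4)·1.667 - (-3)·-0.600) / (10) = 0.987
  x2 = (12 - (-1)·1.200 - (3)·-0.600) / (6) = 2.500
  x3 = (-7 - (-3)·1.200 - (-1)·1.667) / (5) = -0.347
Change: (-0.213, 0.833, 0.253) → max |·| = 0.833

0.833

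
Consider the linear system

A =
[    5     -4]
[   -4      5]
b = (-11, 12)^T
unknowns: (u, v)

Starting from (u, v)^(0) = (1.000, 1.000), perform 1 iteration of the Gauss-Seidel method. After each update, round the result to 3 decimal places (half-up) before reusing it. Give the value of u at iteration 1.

-1.400

Iteration 1:
  u = (-11 - (-4)·1.000) / (5) = -1.400
  v = (12 - (-4)·-1.400) / (5) = 1.280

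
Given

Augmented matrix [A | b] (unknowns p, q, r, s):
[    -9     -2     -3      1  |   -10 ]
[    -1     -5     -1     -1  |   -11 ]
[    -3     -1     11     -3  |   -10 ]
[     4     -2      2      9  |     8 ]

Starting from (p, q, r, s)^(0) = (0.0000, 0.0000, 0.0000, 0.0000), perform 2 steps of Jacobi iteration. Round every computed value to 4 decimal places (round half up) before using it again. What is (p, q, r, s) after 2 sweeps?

Iteration 1:
  p = (-10 - (-2)·0.0000 - (-3)·0.0000 - (1)·0.0000) / (-9) = 1.1111
  q = (-11 - (-1)·0.0000 - (-1)·0.0000 - (-1)·0.0000) / (-5) = 2.2000
  r = (-10 - (-3)·0.0000 - (-1)·0.0000 - (-3)·0.0000) / (11) = -0.9091
  s = (8 - (4)·0.0000 - (-2)·0.0000 - (2)·0.0000) / (9) = 0.8889
Iteration 2:
  p = (-10 - (-2)·2.2000 - (-3)·-0.9091 - (1)·0.8889) / (-9) = 1.0240
  q = (-11 - (-1)·1.1111 - (-1)·-0.9091 - (-1)·0.8889) / (-5) = 1.9818
  r = (-10 - (-3)·1.1111 - (-1)·2.2000 - (-3)·0.8889) / (11) = -0.1636
  s = (8 - (4)·1.1111 - (-2)·2.2000 - (2)·-0.9091) / (9) = 1.0860

(1.0240, 1.9818, -0.1636, 1.0860)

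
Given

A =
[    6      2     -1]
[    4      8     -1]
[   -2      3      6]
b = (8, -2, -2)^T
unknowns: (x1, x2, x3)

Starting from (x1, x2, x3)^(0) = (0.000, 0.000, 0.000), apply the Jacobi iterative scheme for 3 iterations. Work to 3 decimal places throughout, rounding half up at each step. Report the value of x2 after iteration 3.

-0.901

Iteration 1:
  x1 = (8 - (2)·0.000 - (-1)·0.000) / (6) = 1.333
  x2 = (-2 - (4)·0.000 - (-1)·0.000) / (8) = -0.250
  x3 = (-2 - (-2)·0.000 - (3)·0.000) / (6) = -0.333
Iteration 2:
  x1 = (8 - (2)·-0.250 - (-1)·-0.333) / (6) = 1.361
  x2 = (-2 - (4)·1.333 - (-1)·-0.333) / (8) = -0.958
  x3 = (-2 - (-2)·1.333 - (3)·-0.250) / (6) = 0.236
Iteration 3:
  x1 = (8 - (2)·-0.958 - (-1)·0.236) / (6) = 1.692
  x2 = (-2 - (4)·1.361 - (-1)·0.236) / (8) = -0.901
  x3 = (-2 - (-2)·1.361 - (3)·-0.958) / (6) = 0.599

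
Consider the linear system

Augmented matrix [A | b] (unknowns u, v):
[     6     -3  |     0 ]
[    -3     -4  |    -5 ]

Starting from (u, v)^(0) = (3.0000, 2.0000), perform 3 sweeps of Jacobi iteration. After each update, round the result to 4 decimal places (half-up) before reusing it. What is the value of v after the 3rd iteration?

1.6250

Iteration 1:
  u = (0 - (-3)·2.0000) / (6) = 1.0000
  v = (-5 - (-3)·3.0000) / (-4) = -1.0000
Iteration 2:
  u = (0 - (-3)·-1.0000) / (6) = -0.5000
  v = (-5 - (-3)·1.0000) / (-4) = 0.5000
Iteration 3:
  u = (0 - (-3)·0.5000) / (6) = 0.2500
  v = (-5 - (-3)·-0.5000) / (-4) = 1.6250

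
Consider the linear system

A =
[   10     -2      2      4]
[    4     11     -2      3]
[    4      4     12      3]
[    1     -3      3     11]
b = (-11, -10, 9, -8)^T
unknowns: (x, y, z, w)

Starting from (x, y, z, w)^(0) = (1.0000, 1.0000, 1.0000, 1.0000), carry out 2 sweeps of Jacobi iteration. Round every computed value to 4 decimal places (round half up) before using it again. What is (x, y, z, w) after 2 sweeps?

(-1.0121, -0.1708, 1.9091, -0.9173)

Iteration 1:
  x = (-11 - (-2)·1.0000 - (2)·1.0000 - (4)·1.0000) / (10) = -1.5000
  y = (-10 - (4)·1.0000 - (-2)·1.0000 - (3)·1.0000) / (11) = -1.3636
  z = (9 - (4)·1.0000 - (4)·1.0000 - (3)·1.0000) / (12) = -0.1667
  w = (-8 - (1)·1.0000 - (-3)·1.0000 - (3)·1.0000) / (11) = -0.8182
Iteration 2:
  x = (-11 - (-2)·-1.3636 - (2)·-0.1667 - (4)·-0.8182) / (10) = -1.0121
  y = (-10 - (4)·-1.5000 - (-2)·-0.1667 - (3)·-0.8182) / (11) = -0.1708
  z = (9 - (4)·-1.5000 - (4)·-1.3636 - (3)·-0.8182) / (12) = 1.9091
  w = (-8 - (1)·-1.5000 - (-3)·-1.3636 - (3)·-0.1667) / (11) = -0.9173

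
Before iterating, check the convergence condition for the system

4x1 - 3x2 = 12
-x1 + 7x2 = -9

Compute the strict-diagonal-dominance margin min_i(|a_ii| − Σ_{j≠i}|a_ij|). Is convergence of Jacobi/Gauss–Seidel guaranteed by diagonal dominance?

1

row 1: |4| − (3) = 1
row 2: |7| − (1) = 6
minimum over rows = 1 → strictly diagonally dominant (convergence guaranteed)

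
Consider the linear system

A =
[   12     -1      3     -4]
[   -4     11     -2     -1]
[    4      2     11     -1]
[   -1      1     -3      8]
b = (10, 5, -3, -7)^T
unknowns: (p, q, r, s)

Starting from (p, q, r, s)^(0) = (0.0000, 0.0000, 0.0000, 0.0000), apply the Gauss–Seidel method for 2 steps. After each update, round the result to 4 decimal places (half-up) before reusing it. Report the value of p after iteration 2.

Iteration 1:
  p = (10 - (-1)·0.0000 - (3)·0.0000 - (-4)·0.0000) / (12) = 0.8333
  q = (5 - (-4)·0.8333 - (-2)·0.0000 - (-1)·0.0000) / (11) = 0.7576
  r = (-3 - (4)·0.8333 - (2)·0.7576 - (-1)·0.0000) / (11) = -0.7135
  s = (-7 - (-1)·0.8333 - (1)·0.7576 - (-3)·-0.7135) / (8) = -1.1331
Iteration 2:
  p = (10 - (-1)·0.7576 - (3)·-0.7135 - (-4)·-1.1331) / (12) = 0.6971
  q = (5 - (-4)·0.6971 - (-2)·-0.7135 - (-1)·-1.1331) / (11) = 0.4753
  r = (-3 - (4)·0.6971 - (2)·0.4753 - (-1)·-1.1331) / (11) = -0.7156
  s = (-7 - (-1)·0.6971 - (1)·0.4753 - (-3)·-0.7156) / (8) = -1.1156

0.6971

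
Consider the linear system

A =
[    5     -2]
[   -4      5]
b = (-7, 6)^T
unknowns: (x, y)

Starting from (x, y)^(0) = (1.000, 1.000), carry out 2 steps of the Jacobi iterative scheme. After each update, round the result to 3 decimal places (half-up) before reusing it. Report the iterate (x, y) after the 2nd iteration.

(-0.600, 0.400)

Iteration 1:
  x = (-7 - (-2)·1.000) / (5) = -1.000
  y = (6 - (-4)·1.000) / (5) = 2.000
Iteration 2:
  x = (-7 - (-2)·2.000) / (5) = -0.600
  y = (6 - (-4)·-1.000) / (5) = 0.400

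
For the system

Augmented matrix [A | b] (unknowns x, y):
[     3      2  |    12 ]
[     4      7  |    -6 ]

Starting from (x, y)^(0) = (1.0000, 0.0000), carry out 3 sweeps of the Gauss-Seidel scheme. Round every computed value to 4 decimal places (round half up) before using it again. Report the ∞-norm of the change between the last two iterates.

Iteration 1:
  x = (12 - (2)·0.0000) / (3) = 4.0000
  y = (-6 - (4)·4.0000) / (7) = -3.1429
Iteration 2:
  x = (12 - (2)·-3.1429) / (3) = 6.0953
  y = (-6 - (4)·6.0953) / (7) = -4.3402
Iteration 3:
  x = (12 - (2)·-4.3402) / (3) = 6.8935
  y = (-6 - (4)·6.8935) / (7) = -4.7963
Change: (0.7982, -0.4561) → max |·| = 0.7982

0.7982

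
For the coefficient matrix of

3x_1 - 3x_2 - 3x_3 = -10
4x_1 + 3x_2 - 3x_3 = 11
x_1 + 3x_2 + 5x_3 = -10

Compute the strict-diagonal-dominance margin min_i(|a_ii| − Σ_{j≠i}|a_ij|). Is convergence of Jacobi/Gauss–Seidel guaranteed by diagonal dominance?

row 1: |3| − (3+3) = -3
row 2: |3| − (4+3) = -4
row 3: |5| − (1+3) = 1
minimum over rows = -4 → not strictly diagonally dominant

-4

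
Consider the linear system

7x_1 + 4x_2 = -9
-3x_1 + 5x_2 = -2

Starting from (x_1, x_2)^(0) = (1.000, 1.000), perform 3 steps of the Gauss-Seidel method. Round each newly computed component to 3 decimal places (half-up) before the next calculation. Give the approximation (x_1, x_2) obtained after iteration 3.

Iteration 1:
  x_1 = (-9 - (4)·1.000) / (7) = -1.857
  x_2 = (-2 - (-3)·-1.857) / (5) = -1.514
Iteration 2:
  x_1 = (-9 - (4)·-1.514) / (7) = -0.421
  x_2 = (-2 - (-3)·-0.421) / (5) = -0.653
Iteration 3:
  x_1 = (-9 - (4)·-0.653) / (7) = -0.913
  x_2 = (-2 - (-3)·-0.913) / (5) = -0.948

(-0.913, -0.948)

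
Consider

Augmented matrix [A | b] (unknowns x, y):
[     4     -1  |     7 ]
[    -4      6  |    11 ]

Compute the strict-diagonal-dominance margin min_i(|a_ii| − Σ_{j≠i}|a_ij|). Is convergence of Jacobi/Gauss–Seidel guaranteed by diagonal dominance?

2

row 1: |4| − (1) = 3
row 2: |6| − (4) = 2
minimum over rows = 2 → strictly diagonally dominant (convergence guaranteed)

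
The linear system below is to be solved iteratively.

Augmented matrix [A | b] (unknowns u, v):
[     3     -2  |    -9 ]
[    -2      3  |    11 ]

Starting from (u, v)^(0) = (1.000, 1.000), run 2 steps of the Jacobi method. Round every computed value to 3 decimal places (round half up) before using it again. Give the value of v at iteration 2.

2.111

Iteration 1:
  u = (-9 - (-2)·1.000) / (3) = -2.333
  v = (11 - (-2)·1.000) / (3) = 4.333
Iteration 2:
  u = (-9 - (-2)·4.333) / (3) = -0.111
  v = (11 - (-2)·-2.333) / (3) = 2.111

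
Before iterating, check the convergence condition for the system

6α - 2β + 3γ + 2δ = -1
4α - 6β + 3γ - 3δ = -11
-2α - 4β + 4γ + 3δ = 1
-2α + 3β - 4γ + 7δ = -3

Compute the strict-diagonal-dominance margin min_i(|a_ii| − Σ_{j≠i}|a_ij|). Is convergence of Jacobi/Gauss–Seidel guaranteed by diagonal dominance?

row 1: |6| − (2+3+2) = -1
row 2: |-6| − (4+3+3) = -4
row 3: |4| − (2+4+3) = -5
row 4: |7| − (2+3+4) = -2
minimum over rows = -5 → not strictly diagonally dominant

-5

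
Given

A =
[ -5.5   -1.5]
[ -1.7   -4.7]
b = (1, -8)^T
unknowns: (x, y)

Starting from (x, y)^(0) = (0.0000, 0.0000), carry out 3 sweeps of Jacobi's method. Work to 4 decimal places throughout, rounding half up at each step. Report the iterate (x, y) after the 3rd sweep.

Iteration 1:
  x = (1 - (-1.5)·0.0000) / (-5.5) = -0.1818
  y = (-8 - (-1.7)·0.0000) / (-4.7) = 1.7021
Iteration 2:
  x = (1 - (-1.5)·1.7021) / (-5.5) = -0.6460
  y = (-8 - (-1.7)·-0.1818) / (-4.7) = 1.7679
Iteration 3:
  x = (1 - (-1.5)·1.7679) / (-5.5) = -0.6640
  y = (-8 - (-1.7)·-0.6460) / (-4.7) = 1.9358

(-0.6640, 1.9358)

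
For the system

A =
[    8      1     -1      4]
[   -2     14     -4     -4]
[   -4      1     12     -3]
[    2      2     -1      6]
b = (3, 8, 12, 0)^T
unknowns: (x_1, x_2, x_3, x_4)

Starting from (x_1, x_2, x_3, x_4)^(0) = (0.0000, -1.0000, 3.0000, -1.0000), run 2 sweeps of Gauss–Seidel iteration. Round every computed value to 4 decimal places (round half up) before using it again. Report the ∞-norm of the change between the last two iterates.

0.6693

Iteration 1:
  x_1 = (3 - (1)·-1.0000 - (-1)·3.0000 - (4)·-1.0000) / (8) = 1.3750
  x_2 = (8 - (-2)·1.3750 - (-4)·3.0000 - (-4)·-1.0000) / (14) = 1.3393
  x_3 = (12 - (-4)·1.3750 - (1)·1.3393 - (-3)·-1.0000) / (12) = 1.0967
  x_4 = (0 - (2)·1.3750 - (2)·1.3393 - (-1)·1.0967) / (6) = -0.7220
Iteration 2:
  x_1 = (3 - (1)·1.3393 - (-1)·1.0967 - (4)·-0.7220) / (8) = 0.7057
  x_2 = (8 - (-2)·0.7057 - (-4)·1.0967 - (-4)·-0.7220) / (14) = 0.7793
  x_3 = (12 - (-4)·0.7057 - (1)·0.7793 - (-3)·-0.7220) / (12) = 0.9898
  x_4 = (0 - (2)·0.7057 - (2)·0.7793 - (-1)·0.9898) / (6) = -0.3300
Change: (-0.6693, -0.5600, -0.1069, 0.3920) → max |·| = 0.6693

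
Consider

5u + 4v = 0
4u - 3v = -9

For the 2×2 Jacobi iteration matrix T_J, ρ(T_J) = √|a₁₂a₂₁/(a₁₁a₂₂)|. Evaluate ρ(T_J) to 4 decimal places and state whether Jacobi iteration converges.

a₁₂a₂₁/(a₁₁a₂₂) = (4)·(4) / ((5)·(-3)) = -1.066667
ρ = √|-1.066667| = √1.066667 = 1.0328
ρ > 1, so Jacobi diverges

1.0328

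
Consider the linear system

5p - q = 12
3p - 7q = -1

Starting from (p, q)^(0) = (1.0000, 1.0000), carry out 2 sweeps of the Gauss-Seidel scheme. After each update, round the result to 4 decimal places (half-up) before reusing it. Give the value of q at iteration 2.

1.2792

Iteration 1:
  p = (12 - (-1)·1.0000) / (5) = 2.6000
  q = (-1 - (3)·2.6000) / (-7) = 1.2571
Iteration 2:
  p = (12 - (-1)·1.2571) / (5) = 2.6514
  q = (-1 - (3)·2.6514) / (-7) = 1.2792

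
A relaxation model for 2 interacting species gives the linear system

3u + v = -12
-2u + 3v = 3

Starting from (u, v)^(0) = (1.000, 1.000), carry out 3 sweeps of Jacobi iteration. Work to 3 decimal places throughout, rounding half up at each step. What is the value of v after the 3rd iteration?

-2.037

Iteration 1:
  u = (-12 - (1)·1.000) / (3) = -4.333
  v = (3 - (-2)·1.000) / (3) = 1.667
Iteration 2:
  u = (-12 - (1)·1.667) / (3) = -4.556
  v = (3 - (-2)·-4.333) / (3) = -1.889
Iteration 3:
  u = (-12 - (1)·-1.889) / (3) = -3.370
  v = (3 - (-2)·-4.556) / (3) = -2.037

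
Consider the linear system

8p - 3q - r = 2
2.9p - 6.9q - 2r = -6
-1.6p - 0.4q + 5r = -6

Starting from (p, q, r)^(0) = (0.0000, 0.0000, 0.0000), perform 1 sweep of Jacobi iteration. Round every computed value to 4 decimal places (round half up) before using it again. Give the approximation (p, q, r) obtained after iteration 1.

Iteration 1:
  p = (2 - (-3)·0.0000 - (-1)·0.0000) / (8) = 0.2500
  q = (-6 - (2.9)·0.0000 - (-2)·0.0000) / (-6.9) = 0.8696
  r = (-6 - (-1.6)·0.0000 - (-0.4)·0.0000) / (5) = -1.2000

(0.2500, 0.8696, -1.2000)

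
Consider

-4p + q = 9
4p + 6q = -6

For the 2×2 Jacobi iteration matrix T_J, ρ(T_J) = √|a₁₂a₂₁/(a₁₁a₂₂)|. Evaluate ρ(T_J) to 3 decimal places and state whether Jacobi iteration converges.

0.408

a₁₂a₂₁/(a₁₁a₂₂) = (1)·(4) / ((-4)·(6)) = -0.166667
ρ = √|-0.166667| = √0.166667 = 0.408
ρ < 1, so Jacobi converges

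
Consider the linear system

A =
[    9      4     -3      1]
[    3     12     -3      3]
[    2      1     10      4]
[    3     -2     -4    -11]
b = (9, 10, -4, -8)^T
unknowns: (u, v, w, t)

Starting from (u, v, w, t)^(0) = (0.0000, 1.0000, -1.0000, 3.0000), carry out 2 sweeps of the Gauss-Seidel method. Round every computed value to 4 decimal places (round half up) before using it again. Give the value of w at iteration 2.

-0.9978

Iteration 1:
  u = (9 - (4)·1.0000 - (-3)·-1.0000 - (1)·3.0000) / (9) = -0.1111
  v = (10 - (3)·-0.1111 - (-3)·-1.0000 - (3)·3.0000) / (12) = -0.1389
  w = (-4 - (2)·-0.1111 - (1)·-0.1389 - (4)·3.0000) / (10) = -1.5639
  t = (-8 - (3)·-0.1111 - (-2)·-0.1389 - (-4)·-1.5639) / (-11) = 1.2909
Iteration 2:
  u = (9 - (4)·-0.1389 - (-3)·-1.5639 - (1)·1.2909) / (9) = 0.3970
  v = (10 - (3)·0.3970 - (-3)·-1.5639 - (3)·1.2909) / (12) = 0.0204
  w = (-4 - (2)·0.3970 - (1)·0.0204 - (4)·1.2909) / (10) = -0.9978
  t = (-8 - (3)·0.3970 - (-2)·0.0204 - (-4)·-0.9978) / (-11) = 1.1947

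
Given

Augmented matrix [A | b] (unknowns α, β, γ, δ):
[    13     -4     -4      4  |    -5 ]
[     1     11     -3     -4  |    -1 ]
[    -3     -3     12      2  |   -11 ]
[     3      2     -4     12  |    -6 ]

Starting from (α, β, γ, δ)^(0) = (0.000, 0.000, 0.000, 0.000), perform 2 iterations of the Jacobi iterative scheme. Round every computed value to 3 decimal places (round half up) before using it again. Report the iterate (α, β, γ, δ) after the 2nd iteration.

(-0.541, -0.488, -0.952, -0.694)

Iteration 1:
  α = (-5 - (-4)·0.000 - (-4)·0.000 - (4)·0.000) / (13) = -0.385
  β = (-1 - (1)·0.000 - (-3)·0.000 - (-4)·0.000) / (11) = -0.091
  γ = (-11 - (-3)·0.000 - (-3)·0.000 - (2)·0.000) / (12) = -0.917
  δ = (-6 - (3)·0.000 - (2)·0.000 - (-4)·0.000) / (12) = -0.500
Iteration 2:
  α = (-5 - (-4)·-0.091 - (-4)·-0.917 - (4)·-0.500) / (13) = -0.541
  β = (-1 - (1)·-0.385 - (-3)·-0.917 - (-4)·-0.500) / (11) = -0.488
  γ = (-11 - (-3)·-0.385 - (-3)·-0.091 - (2)·-0.500) / (12) = -0.952
  δ = (-6 - (3)·-0.385 - (2)·-0.091 - (-4)·-0.917) / (12) = -0.694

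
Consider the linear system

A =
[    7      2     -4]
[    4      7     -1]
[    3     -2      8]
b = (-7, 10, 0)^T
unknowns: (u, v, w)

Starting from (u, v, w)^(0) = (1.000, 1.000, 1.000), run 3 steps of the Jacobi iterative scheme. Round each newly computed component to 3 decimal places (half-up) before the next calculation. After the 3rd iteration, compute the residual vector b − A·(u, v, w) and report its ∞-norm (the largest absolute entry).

0.868

Iteration 1:
  u = (-7 - (2)·1.000 - (-4)·1.000) / (7) = -0.714
  v = (10 - (4)·1.000 - (-1)·1.000) / (7) = 1.000
  w = (0 - (3)·1.000 - (-2)·1.000) / (8) = -0.125
Iteration 2:
  u = (-7 - (2)·1.000 - (-4)·-0.125) / (7) = -1.357
  v = (10 - (4)·-0.714 - (-1)·-0.125) / (7) = 1.819
  w = (0 - (3)·-0.714 - (-2)·1.000) / (8) = 0.518
Iteration 3:
  u = (-7 - (2)·1.819 - (-4)·0.518) / (7) = -1.224
  v = (10 - (4)·-1.357 - (-1)·0.518) / (7) = 2.278
  w = (0 - (3)·-1.357 - (-2)·1.819) / (8) = 0.964
Residual b − A·x = (0.868, -0.086, 0.516); ∞-norm = 0.868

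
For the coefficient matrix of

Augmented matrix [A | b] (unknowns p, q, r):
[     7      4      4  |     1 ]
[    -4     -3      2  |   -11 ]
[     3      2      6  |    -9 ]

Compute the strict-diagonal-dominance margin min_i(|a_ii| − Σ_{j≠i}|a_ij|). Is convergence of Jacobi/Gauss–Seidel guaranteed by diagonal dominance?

-3

row 1: |7| − (4+4) = -1
row 2: |-3| − (4+2) = -3
row 3: |6| − (3+2) = 1
minimum over rows = -3 → not strictly diagonally dominant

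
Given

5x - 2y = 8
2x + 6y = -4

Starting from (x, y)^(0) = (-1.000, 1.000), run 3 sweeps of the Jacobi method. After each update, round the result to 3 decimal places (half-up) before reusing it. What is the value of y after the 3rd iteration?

Iteration 1:
  x = (8 - (-2)·1.000) / (5) = 2.000
  y = (-4 - (2)·-1.000) / (6) = -0.333
Iteration 2:
  x = (8 - (-2)·-0.333) / (5) = 1.467
  y = (-4 - (2)·2.000) / (6) = -1.333
Iteration 3:
  x = (8 - (-2)·-1.333) / (5) = 1.067
  y = (-4 - (2)·1.467) / (6) = -1.156

-1.156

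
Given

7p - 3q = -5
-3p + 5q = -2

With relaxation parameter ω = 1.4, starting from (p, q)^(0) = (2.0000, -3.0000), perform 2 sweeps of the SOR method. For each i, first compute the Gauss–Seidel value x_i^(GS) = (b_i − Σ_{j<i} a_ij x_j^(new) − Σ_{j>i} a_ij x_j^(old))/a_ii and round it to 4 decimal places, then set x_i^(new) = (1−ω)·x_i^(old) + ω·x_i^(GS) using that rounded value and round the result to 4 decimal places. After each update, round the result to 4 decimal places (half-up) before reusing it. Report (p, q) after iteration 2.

Iteration 1:
  p: GS value = (-5 - (-3)·-3.0000) / (7) = -2.0000;  p ← (1−ω)·2.0000 + ω·-2.0000 = -3.6000
  q: GS value = (-2 - (-3)·-3.6000) / (5) = -2.5600;  q ← (1−ω)·-3.0000 + ω·-2.5600 = -2.3840
Iteration 2:
  p: GS value = (-5 - (-3)·-2.3840) / (7) = -1.7360;  p ← (1−ω)·-3.6000 + ω·-1.7360 = -0.9904
  q: GS value = (-2 - (-3)·-0.9904) / (5) = -0.9942;  q ← (1−ω)·-2.3840 + ω·-0.9942 = -0.4383

(-0.9904, -0.4383)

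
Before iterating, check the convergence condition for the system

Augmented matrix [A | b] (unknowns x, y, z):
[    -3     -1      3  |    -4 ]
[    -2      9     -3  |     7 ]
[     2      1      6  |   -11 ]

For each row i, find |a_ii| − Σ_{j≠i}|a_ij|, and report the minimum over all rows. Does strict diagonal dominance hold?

row 1: |-3| − (1+3) = -1
row 2: |9| − (2+3) = 4
row 3: |6| − (2+1) = 3
minimum over rows = -1 → not strictly diagonally dominant

-1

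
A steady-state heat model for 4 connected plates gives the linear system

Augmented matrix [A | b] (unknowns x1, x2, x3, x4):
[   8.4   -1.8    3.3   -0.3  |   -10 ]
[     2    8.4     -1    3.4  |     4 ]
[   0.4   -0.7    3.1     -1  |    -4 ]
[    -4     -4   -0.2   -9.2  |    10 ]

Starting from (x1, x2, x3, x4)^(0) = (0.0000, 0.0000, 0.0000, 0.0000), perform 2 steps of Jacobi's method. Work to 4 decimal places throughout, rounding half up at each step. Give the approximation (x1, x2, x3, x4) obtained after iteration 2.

Iteration 1:
  x1 = (-10 - (-1.8)·0.0000 - (3.3)·0.0000 - (-0.3)·0.0000) / (8.4) = -1.1905
  x2 = (4 - (2)·0.0000 - (-1)·0.0000 - (3.4)·0.0000) / (8.4) = 0.4762
  x3 = (-4 - (0.4)·0.0000 - (-0.7)·0.0000 - (-1)·0.0000) / (3.1) = -1.2903
  x4 = (10 - (-4)·0.0000 - (-4)·0.0000 - (-0.2)·0.0000) / (-9.2) = -1.0870
Iteration 2:
  x1 = (-10 - (-1.8)·0.4762 - (3.3)·-1.2903 - (-0.3)·-1.0870) / (8.4) = -0.6204
  x2 = (4 - (2)·-1.1905 - (-1)·-1.2903 - (3.4)·-1.0870) / (8.4) = 1.0460
  x3 = (-4 - (0.4)·-1.1905 - (-0.7)·0.4762 - (-1)·-1.0870) / (3.1) = -1.3798
  x4 = (10 - (-4)·-1.1905 - (-4)·0.4762 - (-0.2)·-1.2903) / (-9.2) = -0.7483

(-0.6204, 1.0460, -1.3798, -0.7483)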